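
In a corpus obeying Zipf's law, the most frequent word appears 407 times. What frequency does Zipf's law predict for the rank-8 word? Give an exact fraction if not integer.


Zipf's law: freq(rank) = f1 / rank
f1 = 407, rank = 8
freq = 407 / 8
GCD(407, 8) = 1
Simplified: 407/8

407/8


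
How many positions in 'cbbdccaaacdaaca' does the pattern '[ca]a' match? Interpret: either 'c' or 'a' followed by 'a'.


Pattern: [ca]a means either 'c' or 'a' followed by 'a'.
Scanning 'cbbdccaaacdaaca' position-by-position:
  Pos 0: window 'cb' -> no
  Pos 1: window 'bb' -> no
  Pos 2: window 'bd' -> no
  Pos 3: window 'dc' -> no
  Pos 4: window 'cc' -> no
  Pos 5: window 'ca' -> MATCH
  Pos 6: window 'aa' -> MATCH
  Pos 7: window 'aa' -> MATCH
  Pos 8: window 'ac' -> no
  Pos 9: window 'cd' -> no
  Pos 10: window 'da' -> no
  Pos 11: window 'aa' -> MATCH
  Pos 12: window 'ac' -> no
  Pos 13: window 'ca' -> MATCH
  Pos 14: window 'a' -> no
Total matches: 5

5


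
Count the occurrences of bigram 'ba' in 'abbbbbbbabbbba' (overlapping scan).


Scanning 'abbbbbbbabbbba' for bigram 'ba':
  Position 0: 'ab' -> no
  Position 1: 'bb' -> no
  Position 2: 'bb' -> no
  Position 3: 'bb' -> no
  Position 4: 'bb' -> no
  Position 5: 'bb' -> no
  Position 6: 'bb' -> no
  Position 7: 'ba' -> MATCH
  Position 8: 'ab' -> no
  Position 9: 'bb' -> no
  Position 10: 'bb' -> no
  Position 11: 'bb' -> no
  Position 12: 'ba' -> MATCH
Total matches: 2

2


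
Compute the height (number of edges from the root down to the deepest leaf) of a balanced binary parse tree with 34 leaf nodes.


In a balanced binary tree with n leaves the deepest leaf is ceil(log2(n)) edges below the root.
log2(34) = 5.0875
ceil(5.0875) = 6
height (edges) = 6

6


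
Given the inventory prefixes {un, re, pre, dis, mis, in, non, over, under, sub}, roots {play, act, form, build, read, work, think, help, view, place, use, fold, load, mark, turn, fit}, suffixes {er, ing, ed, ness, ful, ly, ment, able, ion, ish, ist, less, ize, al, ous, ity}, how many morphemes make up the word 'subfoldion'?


Segmenting 'subfoldion' against the inventory:
  'sub' -> prefix (morpheme 1)
  'fold' -> root (morpheme 2)
  'ion' -> suffix (morpheme 3)
Total morphemes: 3

3


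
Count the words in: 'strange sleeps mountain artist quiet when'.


Counting words by splitting on spaces:
  Word 1: 'strange'
  Word 2: 'sleeps'
  Word 3: 'mountain'
  Word 4: 'artist'
  Word 5: 'quiet'
  Word 6: 'when'
Total words: 6

6


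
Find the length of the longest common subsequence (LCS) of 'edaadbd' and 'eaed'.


DP table for LCS of 'edaadbd' and 'eaed':
       e  a  e  d
    0  0  0  0  0
  e 0  1  1  1  1
  d 0  1  1  1  2
  a 0  1  2  2  2
  a 0  1  2  2  2
  d 0  1  2  2  3
  b 0  1  2  2  3
  d 0  1  2  2  3
LCS: 'ead'
LCS length = 3

3


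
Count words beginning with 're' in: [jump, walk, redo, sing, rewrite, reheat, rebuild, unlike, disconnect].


Checking each word for prefix 're':
  'jump' -> no (count: 0)
  'walk' -> no (count: 0)
  'redo' -> YES, starts with 're' (count: 1)
  'sing' -> no (count: 1)
  'rewrite' -> YES, starts with 're' (count: 2)
  'reheat' -> YES, starts with 're' (count: 3)
  'rebuild' -> YES, starts with 're' (count: 4)
  'unlike' -> no (count: 4)
  'disconnect' -> no (count: 4)
Total with prefix 're': 4

4


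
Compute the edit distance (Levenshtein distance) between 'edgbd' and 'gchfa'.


Building DP table for s1='edgbd' (len 5) and s2='gchfa' (len 5):
       g  c  h  f  a
    0  1  2  3  4  5
  e 1  1  2  3  4  5
  d 2  2  2  3  4  5
  g 3  2  3  3  4  5
  b 4  3  3  4  4  5
  d 5  4  4  4  5  5
Edit distance = dp[5][5] = 5

5


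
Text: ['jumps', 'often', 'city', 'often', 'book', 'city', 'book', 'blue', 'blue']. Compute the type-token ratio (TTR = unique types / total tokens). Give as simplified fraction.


Tokens: 9
Unique types: ('blue', 'book', 'city', 'jumps', 'often') = 5
TTR = 5/9
Already in lowest terms.

5/9


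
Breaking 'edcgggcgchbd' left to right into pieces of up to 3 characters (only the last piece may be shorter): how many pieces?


'edcgggcgchbd' has 12 characters.
Chunking with max size 3:
  Chunk 1: 'edc' (positions 0-2)
  Chunk 2: 'ggg' (positions 3-5)
  Chunk 3: 'cgc' (positions 6-8)
  Chunk 4: 'hbd' (positions 9-11)
Total chunks: ceil(12 / 3) = 4

4


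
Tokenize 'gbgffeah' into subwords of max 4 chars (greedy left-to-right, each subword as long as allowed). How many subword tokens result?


'gbgffeah' has 8 characters.
Chunking with max size 4:
  Chunk 1: 'gbgf' (positions 0-3)
  Chunk 2: 'feah' (positions 4-7)
Total chunks: ceil(8 / 4) = 2

2


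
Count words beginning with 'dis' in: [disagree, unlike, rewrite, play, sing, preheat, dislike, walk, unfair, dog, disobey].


Checking each word for prefix 'dis':
  'disagree' -> YES, starts with 'dis' (count: 1)
  'unlike' -> no (count: 1)
  'rewrite' -> no (count: 1)
  'play' -> no (count: 1)
  'sing' -> no (count: 1)
  'preheat' -> no (count: 1)
  'dislike' -> YES, starts with 'dis' (count: 2)
  'walk' -> no (count: 2)
  'unfair' -> no (count: 2)
  'dog' -> no (count: 2)
  'disobey' -> YES, starts with 'dis' (count: 3)
Total with prefix 'dis': 3

3


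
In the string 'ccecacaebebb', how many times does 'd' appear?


Scanning 'ccecacaebebb' for 'd':
  No matches found.
Total occurrences of 'd': 0

0


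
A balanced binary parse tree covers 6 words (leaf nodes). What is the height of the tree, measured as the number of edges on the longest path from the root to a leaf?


In a balanced binary tree with n leaves the deepest leaf is ceil(log2(n)) edges below the root.
log2(6) = 2.5850
ceil(2.5850) = 3
height (edges) = 3

3


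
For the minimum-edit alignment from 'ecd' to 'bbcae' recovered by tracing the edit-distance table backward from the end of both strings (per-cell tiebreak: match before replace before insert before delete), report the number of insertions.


Edit distance = 4. Backtracking from cell (3, 5) with preference match > replace > insert > delete,
then listing the resulting alignment 'ecd' -> 'bbcae' left to right:
  Step 1: insert 'b' [insertion #1]
  Step 2: replace e->b
  Step 3: keep 'c'
  Step 4: insert 'a' [insertion #2]
  Step 5: replace d->e
Total insertions: 2

2


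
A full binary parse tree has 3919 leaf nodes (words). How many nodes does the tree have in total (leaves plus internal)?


Leaf nodes (terminals): 3919
Internal nodes = n - 1 = 3919 - 1 = 3918
Total = leaves + internal = 3919 + 3918 = 7837

7837


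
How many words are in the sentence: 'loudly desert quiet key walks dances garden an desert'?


Counting words by splitting on spaces:
  Word 1: 'loudly'
  Word 2: 'desert'
  Word 3: 'quiet'
  Word 4: 'key'
  Word 5: 'walks'
  Word 6: 'dances'
  Word 7: 'garden'
  Word 8: 'an'
  Word 9: 'desert'
Total words: 9

9


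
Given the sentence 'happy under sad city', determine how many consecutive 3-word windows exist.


Word trigrams from [4] words:
  Trigram 1: (happy under sad)
  Trigram 2: (under sad city)
Total word trigrams: 4 - 2 = 2

2


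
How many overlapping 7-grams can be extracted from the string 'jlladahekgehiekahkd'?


String 'jlladahekgehiekahkd' has length L = 19.
Number of overlapping n-grams = L - n + 1
Substituting: 19 - 7 + 1 = 13

13


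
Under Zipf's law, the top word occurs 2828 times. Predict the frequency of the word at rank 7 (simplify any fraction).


Zipf's law: freq(rank) = f1 / rank
f1 = 2828, rank = 7
freq = 2828 / 7
= 404

404


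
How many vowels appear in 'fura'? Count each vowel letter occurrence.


Scanning each character of 'fura':
  Position 1: 'f' -> consonant (running count: 0)
  Position 2: 'u' -> vowel (running count: 1)
  Position 3: 'r' -> consonant (running count: 1)
  Position 4: 'a' -> vowel (running count: 2)
Total vowels: 2

2


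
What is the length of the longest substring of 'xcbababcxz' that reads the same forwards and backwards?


Scanning 'xcbababcxz' for palindromic substrings.
Substring at positions 0-8: 'xcbababcx'.
Check: reverse('xcbababcx') = 'xcbababcx' -> palindrome confirmed.
Neighbouring characters ('-' / 'z') break symmetry, so it cannot extend further.
No longer palindromic substring exists; longest length = 9

9


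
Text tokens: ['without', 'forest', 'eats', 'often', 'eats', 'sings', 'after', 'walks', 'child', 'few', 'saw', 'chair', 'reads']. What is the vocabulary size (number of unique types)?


Listing all tokens and tracking unique types:
  Token 1: 'without' -> NEW (unique so far: 1)
  Token 2: 'forest' -> NEW (unique so far: 2)
  Token 3: 'eats' -> NEW (unique so far: 3)
  Token 4: 'often' -> NEW (unique so far: 4)
  Token 5: 'eats' -> duplicate (unique so far: 4)
  Token 6: 'sings' -> NEW (unique so far: 5)
  Token 7: 'after' -> NEW (unique so far: 6)
  Token 8: 'walks' -> NEW (unique so far: 7)
  Token 9: 'child' -> NEW (unique so far: 8)
  Token 10: 'few' -> NEW (unique so far: 9)
  Token 11: 'saw' -> NEW (unique so far: 10)
  Token 12: 'chair' -> NEW (unique so far: 11)
  Token 13: 'reads' -> NEW (unique so far: 12)
Unique types: ('after', 'chair', 'child', 'eats', 'few', 'forest', 'often', 'reads', 'saw', 'sings', 'walks', 'without')
Vocabulary size: 12

12


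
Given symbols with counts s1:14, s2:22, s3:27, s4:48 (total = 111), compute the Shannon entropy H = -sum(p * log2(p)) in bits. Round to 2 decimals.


Computing entropy H = -sum(p_i * log2(p_i)):
  s1: p = 14/111 = 0.1261, -p*log2(p) = 0.3767
  s2: p = 22/111 = 0.1982, -p*log2(p) = 0.4628
  s3: p = 27/111 = 0.2432, -p*log2(p) = 0.4961
  s4: p = 48/111 = 0.4324, -p*log2(p) = 0.5230
H = sum of terms = 1.8586
Rounded to 2 decimals: 1.86

1.86


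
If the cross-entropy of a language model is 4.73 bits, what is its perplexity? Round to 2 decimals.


Perplexity formula: PP = 2^H
H = 4.73
PP = 2^4.73
Decompose: 2^4.73 = 2^4 * 2^0.73
2^4 = 16, 2^0.73 ~ 1.6586391
PP ~ 16 * 1.6586391 = 26.5382256
Rounded to 2 decimals: 26.54

26.54


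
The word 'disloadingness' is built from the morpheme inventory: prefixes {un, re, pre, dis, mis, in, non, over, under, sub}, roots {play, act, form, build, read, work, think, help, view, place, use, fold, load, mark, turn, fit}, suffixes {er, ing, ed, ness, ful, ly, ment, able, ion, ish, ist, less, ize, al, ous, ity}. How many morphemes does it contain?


Segmenting 'disloadingness' against the inventory:
  'dis' -> prefix (morpheme 1)
  'load' -> root (morpheme 2)
  'ing' -> suffix (morpheme 3)
  'ness' -> suffix (morpheme 4)
Total morphemes: 4

4


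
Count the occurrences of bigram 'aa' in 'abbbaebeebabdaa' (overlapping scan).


Scanning 'abbbaebeebabdaa' for bigram 'aa':
  Position 0: 'ab' -> no
  Position 1: 'bb' -> no
  Position 2: 'bb' -> no
  Position 3: 'ba' -> no
  Position 4: 'ae' -> no
  Position 5: 'eb' -> no
  Position 6: 'be' -> no
  Position 7: 'ee' -> no
  Position 8: 'eb' -> no
  Position 9: 'ba' -> no
  Position 10: 'ab' -> no
  Position 11: 'bd' -> no
  Position 12: 'da' -> no
  Position 13: 'aa' -> MATCH
Total matches: 1

1


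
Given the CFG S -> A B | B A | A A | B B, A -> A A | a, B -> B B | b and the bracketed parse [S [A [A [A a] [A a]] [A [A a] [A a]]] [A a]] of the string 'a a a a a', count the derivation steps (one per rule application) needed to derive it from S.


Every bracketed nonterminal node [X ...] in the tree is produced by exactly one rule application.
Reading the tree off as a leftmost derivation:
  Step 1: S  =>  A A   (applied S -> A A)
  Step 2: A A  =>  A A A   (applied A -> A A)
  Step 3: A A A  =>  A A A A   (applied A -> A A)
  Step 4: A A A A  =>  a A A A   (applied A -> a)
  Step 5: a A A A  =>  a a A A   (applied A -> a)
  Step 6: a a A A  =>  a a A A A   (applied A -> A A)
  Step 7: a a A A A  =>  a a a A A   (applied A -> a)
  Step 8: a a a A A  =>  a a a a A   (applied A -> a)
  Step 9: a a a a A  =>  a a a a a   (applied A -> a)
Final yield: a a a a a
Total rewrite steps: 9

9


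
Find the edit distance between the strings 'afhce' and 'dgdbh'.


Building DP table for s1='afhce' (len 5) and s2='dgdbh' (len 5):
       d  g  d  b  h
    0  1  2  3  4  5
  a 1  1  2  3  4  5
  f 2  2  2  3  4  5
  h 3  3  3  3  4  4
  c 4  4  4  4  4  5
  e 5  5  5  5  5  5
Edit distance = dp[5][5] = 5

5


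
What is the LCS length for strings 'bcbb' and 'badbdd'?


DP table for LCS of 'bcbb' and 'badbdd':
       b  a  d  b  d  d
    0  0  0  0  0  0  0
  b 0  1  1  1  1  1  1
  c 0  1  1  1  1  1  1
  b 0  1  1  1  2  2  2
  b 0  1  1  1  2  2  2
LCS: 'bb'
LCS length = 2

2


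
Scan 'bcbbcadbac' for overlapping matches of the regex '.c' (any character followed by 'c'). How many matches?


Pattern: .c means any character followed by 'c'.
Scanning 'bcbbcadbac' position-by-position:
  Pos 0: window 'bc' -> MATCH
  Pos 1: window 'cb' -> no
  Pos 2: window 'bb' -> no
  Pos 3: window 'bc' -> MATCH
  Pos 4: window 'ca' -> no
  Pos 5: window 'ad' -> no
  Pos 6: window 'db' -> no
  Pos 7: window 'ba' -> no
  Pos 8: window 'ac' -> MATCH
  Pos 9: window 'c' -> no
Total matches: 3

3


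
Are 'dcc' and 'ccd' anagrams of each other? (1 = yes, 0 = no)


Sort characters of 'dcc': 'ccd'
Sort characters of 'ccd': 'ccd'
Sorted forms match -> they ARE anagrams
Result: 1

1


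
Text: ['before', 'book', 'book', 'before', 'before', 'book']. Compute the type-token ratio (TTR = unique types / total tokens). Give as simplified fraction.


Tokens: 6
Unique types: ('before', 'book') = 2
TTR = 2/6
Simplify: divide both by 2 -> 1/3
TTR = 1/3

1/3


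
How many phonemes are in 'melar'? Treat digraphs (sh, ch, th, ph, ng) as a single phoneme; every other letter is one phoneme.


Parsing 'melar' greedily, digraphs first:
  'm' -> consonant phoneme (phonemes so far: 1)
  'e' -> vowel phoneme (phonemes so far: 2)
  'l' -> consonant phoneme (phonemes so far: 3)
  'a' -> vowel phoneme (phonemes so far: 4)
  'r' -> consonant phoneme (phonemes so far: 5)
Total phonemes: 5

5


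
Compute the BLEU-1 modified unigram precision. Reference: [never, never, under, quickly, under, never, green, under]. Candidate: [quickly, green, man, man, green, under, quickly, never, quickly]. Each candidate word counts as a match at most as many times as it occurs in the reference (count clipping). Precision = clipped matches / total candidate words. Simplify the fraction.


Reference word counts: {'green': 1, 'never': 3, 'quickly': 1, 'under': 3}
Checking each candidate word (with clipping):
  'quickly' -> in reference (ref count 1, used 1/1) -> match (matches: 1)
  'green' -> in reference (ref count 1, used 1/1) -> match (matches: 2)
  'man' -> not in reference -> no match (matches: 2)
  'man' -> not in reference -> no match (matches: 2)
  'green' -> ref count 1 already used up (1/1) -> clipped, no match (matches: 2)
  'under' -> in reference (ref count 3, used 1/3) -> match (matches: 3)
  'quickly' -> ref count 1 already used up (1/1) -> clipped, no match (matches: 3)
  'never' -> in reference (ref count 3, used 1/3) -> match (matches: 4)
  'quickly' -> ref count 1 already used up (1/1) -> clipped, no match (matches: 4)
Clipped matches: 4, Candidate length: 9
Precision = 4/9

4/9


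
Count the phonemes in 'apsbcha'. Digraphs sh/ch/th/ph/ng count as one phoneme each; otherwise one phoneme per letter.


Parsing 'apsbcha' greedily, digraphs first:
  'a' -> vowel phoneme (phonemes so far: 1)
  'p' -> consonant phoneme (phonemes so far: 2)
  's' -> consonant phoneme (phonemes so far: 3)
  'b' -> consonant phoneme (phonemes so far: 4)
  'ch' -> digraph (1 consonant phoneme) (phonemes so far: 5)
  'a' -> vowel phoneme (phonemes so far: 6)
Total phonemes: 6

6


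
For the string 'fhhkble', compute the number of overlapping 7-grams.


String 'fhhkble' has length L = 7.
Number of overlapping n-grams = L - n + 1
Substituting: 7 - 7 + 1 = 1

1


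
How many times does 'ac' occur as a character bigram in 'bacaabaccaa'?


Scanning 'bacaabaccaa' for bigram 'ac':
  Position 0: 'ba' -> no
  Position 1: 'ac' -> MATCH
  Position 2: 'ca' -> no
  Position 3: 'aa' -> no
  Position 4: 'ab' -> no
  Position 5: 'ba' -> no
  Position 6: 'ac' -> MATCH
  Position 7: 'cc' -> no
  Position 8: 'ca' -> no
  Position 9: 'aa' -> no
Total matches: 2

2


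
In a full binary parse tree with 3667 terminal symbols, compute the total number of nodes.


Leaf nodes (terminals): 3667
Internal nodes = n - 1 = 3667 - 1 = 3666
Total = leaves + internal = 3667 + 3666 = 7333

7333


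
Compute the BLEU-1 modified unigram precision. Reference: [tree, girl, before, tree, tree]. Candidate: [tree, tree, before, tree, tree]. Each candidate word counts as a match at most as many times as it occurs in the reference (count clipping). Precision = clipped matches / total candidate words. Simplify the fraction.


Reference word counts: {'before': 1, 'girl': 1, 'tree': 3}
Checking each candidate word (with clipping):
  'tree' -> in reference (ref count 3, used 1/3) -> match (matches: 1)
  'tree' -> in reference (ref count 3, used 2/3) -> match (matches: 2)
  'before' -> in reference (ref count 1, used 1/1) -> match (matches: 3)
  'tree' -> in reference (ref count 3, used 3/3) -> match (matches: 4)
  'tree' -> ref count 3 already used up (3/3) -> clipped, no match (matches: 4)
Clipped matches: 4, Candidate length: 5
Precision = 4/5

4/5


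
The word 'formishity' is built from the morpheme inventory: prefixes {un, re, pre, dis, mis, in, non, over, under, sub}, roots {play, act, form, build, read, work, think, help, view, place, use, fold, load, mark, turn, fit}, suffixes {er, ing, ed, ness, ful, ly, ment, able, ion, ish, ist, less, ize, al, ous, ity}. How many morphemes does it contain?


Segmenting 'formishity' against the inventory:
  'form' -> root (morpheme 1)
  'ish' -> suffix (morpheme 2)
  'ity' -> suffix (morpheme 3)
Total morphemes: 3

3


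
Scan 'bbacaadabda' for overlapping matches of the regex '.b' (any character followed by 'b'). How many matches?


Pattern: .b means any character followed by 'b'.
Scanning 'bbacaadabda' position-by-position:
  Pos 0: window 'bb' -> MATCH
  Pos 1: window 'ba' -> no
  Pos 2: window 'ac' -> no
  Pos 3: window 'ca' -> no
  Pos 4: window 'aa' -> no
  Pos 5: window 'ad' -> no
  Pos 6: window 'da' -> no
  Pos 7: window 'ab' -> MATCH
  Pos 8: window 'bd' -> no
  Pos 9: window 'da' -> no
  Pos 10: window 'a' -> no
Total matches: 2

2


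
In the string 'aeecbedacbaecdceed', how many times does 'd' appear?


Scanning 'aeecbedacbaecdceed' for 'd':
  Position 6: 'd' -> MATCH (count: 1)
  Position 13: 'd' -> MATCH (count: 2)
  Position 17: 'd' -> MATCH (count: 3)
Total occurrences of 'd': 3

3


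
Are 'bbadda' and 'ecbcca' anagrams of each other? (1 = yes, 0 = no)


Sort characters of 'bbadda': 'aabbdd'
Sort characters of 'ecbcca': 'abccce'
Sorted forms differ -> they are NOT anagrams
Result: 0

0


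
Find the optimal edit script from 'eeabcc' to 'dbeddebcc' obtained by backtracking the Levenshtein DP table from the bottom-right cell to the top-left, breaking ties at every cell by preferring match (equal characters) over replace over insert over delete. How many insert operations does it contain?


Edit distance = 5. Backtracking from cell (6, 9) with preference match > replace > insert > delete,
then listing the resulting alignment 'eeabcc' -> 'dbeddebcc' left to right:
  Step 1: insert 'd' [insertion #1]
  Step 2: insert 'b' [insertion #2]
  Step 3: keep 'e'
  Step 4: insert 'd' [insertion #3]
  Step 5: replace e->d
  Step 6: replace a->e
  Step 7: keep 'b'
  Step 8: keep 'c'
  Step 9: keep 'c'
Total insertions: 3

3


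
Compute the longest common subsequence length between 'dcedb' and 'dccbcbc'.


DP table for LCS of 'dcedb' and 'dccbcbc':
       d  c  c  b  c  b  c
    0  0  0  0  0  0  0  0
  d 0  1  1  1  1  1  1  1
  c 0  1  2  2  2  2  2  2
  e 0  1  2  2  2  2  2  2
  d 0  1  2  2  2  2  2  2
  b 0  1  2  2  3  3  3  3
LCS: 'dcb'
LCS length = 3

3


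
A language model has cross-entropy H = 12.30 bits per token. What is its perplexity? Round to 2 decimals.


Perplexity formula: PP = 2^H
H = 12.30
PP = 2^12.30
Decompose: 2^12.30 = 2^12 * 2^0.30
2^12 = 4096, 2^0.30 ~ 1.2311444
PP ~ 4096 * 1.2311444 = 5042.7674624
Rounded to 2 decimals: 5042.77

5042.77


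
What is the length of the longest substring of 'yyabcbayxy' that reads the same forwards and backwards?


Scanning 'yyabcbayxy' for palindromic substrings.
Substring at positions 1-7: 'yabcbay'.
Check: reverse('yabcbay') = 'yabcbay' -> palindrome confirmed.
Neighbouring characters ('y' / 'x') break symmetry, so it cannot extend further.
No longer palindromic substring exists; longest length = 7

7


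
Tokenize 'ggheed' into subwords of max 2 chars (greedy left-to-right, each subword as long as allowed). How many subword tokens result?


'ggheed' has 6 characters.
Chunking with max size 2:
  Chunk 1: 'gg' (positions 0-1)
  Chunk 2: 'he' (positions 2-3)
  Chunk 3: 'ed' (positions 4-5)
Total chunks: ceil(6 / 2) = 3

3


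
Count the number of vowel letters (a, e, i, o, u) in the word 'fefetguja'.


Scanning each character of 'fefetguja':
  Position 1: 'f' -> consonant (running count: 0)
  Position 2: 'e' -> vowel (running count: 1)
  Position 3: 'f' -> consonant (running count: 1)
  Position 4: 'e' -> vowel (running count: 2)
  Position 5: 't' -> consonant (running count: 2)
  Position 6: 'g' -> consonant (running count: 2)
  Position 7: 'u' -> vowel (running count: 3)
  Position 8: 'j' -> consonant (running count: 3)
  Position 9: 'a' -> vowel (running count: 4)
Total vowels: 4

4


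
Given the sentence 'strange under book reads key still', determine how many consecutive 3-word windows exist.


Word trigrams from [6] words:
  Trigram 1: (strange under book)
  Trigram 2: (under book reads)
  Trigram 3: (book reads key)
  Trigram 4: (reads key still)
Total word trigrams: 6 - 2 = 4

4


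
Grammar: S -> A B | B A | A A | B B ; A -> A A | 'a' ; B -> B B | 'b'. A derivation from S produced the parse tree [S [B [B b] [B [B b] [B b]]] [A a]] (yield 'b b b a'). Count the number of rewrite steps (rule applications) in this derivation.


Every bracketed nonterminal node [X ...] in the tree is produced by exactly one rule application.
Reading the tree off as a leftmost derivation:
  Step 1: S  =>  B A   (applied S -> B A)
  Step 2: B A  =>  B B A   (applied B -> B B)
  Step 3: B B A  =>  b B A   (applied B -> b)
  Step 4: b B A  =>  b B B A   (applied B -> B B)
  Step 5: b B B A  =>  b b B A   (applied B -> b)
  Step 6: b b B A  =>  b b b A   (applied B -> b)
  Step 7: b b b A  =>  b b b a   (applied A -> a)
Final yield: b b b a
Total rewrite steps: 7

7


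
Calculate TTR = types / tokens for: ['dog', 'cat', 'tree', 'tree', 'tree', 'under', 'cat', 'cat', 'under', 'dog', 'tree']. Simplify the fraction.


Tokens: 11
Unique types: ('cat', 'dog', 'tree', 'under') = 4
TTR = 4/11
Already in lowest terms.

4/11


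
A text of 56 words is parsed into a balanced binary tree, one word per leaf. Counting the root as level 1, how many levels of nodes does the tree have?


In a balanced binary tree with n leaves the deepest leaf is ceil(log2(n)) edges below the root,
so counting node levels inclusive of root and leaves gives ceil(log2(n)) + 1 levels.
log2(56) = 5.8074
ceil(5.8074) = 6
levels = 6 + 1 = 7

7


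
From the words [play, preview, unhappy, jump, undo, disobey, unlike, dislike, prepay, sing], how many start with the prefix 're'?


Checking each word for prefix 're':
  'play' -> no (count: 0)
  'preview' -> no (count: 0)
  'unhappy' -> no (count: 0)
  'jump' -> no (count: 0)
  'undo' -> no (count: 0)
  'disobey' -> no (count: 0)
  'unlike' -> no (count: 0)
  'dislike' -> no (count: 0)
  'prepay' -> no (count: 0)
  'sing' -> no (count: 0)
Total with prefix 're': 0

0


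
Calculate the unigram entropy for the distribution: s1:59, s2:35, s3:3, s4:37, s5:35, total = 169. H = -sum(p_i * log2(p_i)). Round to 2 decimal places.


Computing entropy H = -sum(p_i * log2(p_i)):
  s1: p = 59/169 = 0.3491, -p*log2(p) = 0.5300
  s2: p = 35/169 = 0.2071, -p*log2(p) = 0.4704
  s3: p = 3/169 = 0.0178, -p*log2(p) = 0.1032
  s4: p = 37/169 = 0.2189, -p*log2(p) = 0.4798
  s5: p = 35/169 = 0.2071, -p*log2(p) = 0.4704
H = sum of terms = 2.0538
Rounded to 2 decimals: 2.05

2.05


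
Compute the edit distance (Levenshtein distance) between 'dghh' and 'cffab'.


Building DP table for s1='dghh' (len 4) and s2='cffab' (len 5):
       c  f  f  a  b
    0  1  2  3  4  5
  d 1  1  2  3  4  5
  g 2  2  2  3  4  5
  h 3  3  3  3  4  5
  h 4  4  4  4  4  5
Edit distance = dp[4][5] = 5

5


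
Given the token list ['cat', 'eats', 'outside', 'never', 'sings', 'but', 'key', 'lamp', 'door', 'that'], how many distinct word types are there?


Listing all tokens and tracking unique types:
  Token 1: 'cat' -> NEW (unique so far: 1)
  Token 2: 'eats' -> NEW (unique so far: 2)
  Token 3: 'outside' -> NEW (unique so far: 3)
  Token 4: 'never' -> NEW (unique so far: 4)
  Token 5: 'sings' -> NEW (unique so far: 5)
  Token 6: 'but' -> NEW (unique so far: 6)
  Token 7: 'key' -> NEW (unique so far: 7)
  Token 8: 'lamp' -> NEW (unique so far: 8)
  Token 9: 'door' -> NEW (unique so far: 9)
  Token 10: 'that' -> NEW (unique so far: 10)
Unique types: ('but', 'cat', 'door', 'eats', 'key', 'lamp', 'never', 'outside', 'sings', 'that')
Vocabulary size: 10

10


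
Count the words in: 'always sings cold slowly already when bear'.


Counting words by splitting on spaces:
  Word 1: 'always'
  Word 2: 'sings'
  Word 3: 'cold'
  Word 4: 'slowly'
  Word 5: 'already'
  Word 6: 'when'
  Word 7: 'bear'
Total words: 7

7


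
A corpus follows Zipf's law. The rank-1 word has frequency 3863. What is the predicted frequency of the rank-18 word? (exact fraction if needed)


Zipf's law: freq(rank) = f1 / rank
f1 = 3863, rank = 18
freq = 3863 / 18
GCD(3863, 18) = 1
Simplified: 3863/18

3863/18


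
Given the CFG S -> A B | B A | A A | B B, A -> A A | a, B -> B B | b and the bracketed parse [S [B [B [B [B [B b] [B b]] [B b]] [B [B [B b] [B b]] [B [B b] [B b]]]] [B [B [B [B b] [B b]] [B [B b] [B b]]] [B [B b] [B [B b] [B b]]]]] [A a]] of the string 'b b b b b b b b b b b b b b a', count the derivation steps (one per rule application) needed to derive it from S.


Every bracketed nonterminal node [X ...] in the tree is produced by exactly one rule application.
Reading the tree off as a leftmost derivation:
  Step 1: S  =>  B A   (applied S -> B A)
  Step 2: B A  =>  B B A   (applied B -> B B)
  Step 3: B B A  =>  B B B A   (applied B -> B B)
  Step 4: B B B A  =>  B B B B A   (applied B -> B B)
  Step 5: B B B B A  =>  B B B B B A   (applied B -> B B)
  Step 6: B B B B B A  =>  b B B B B A   (applied B -> b)
  Step 7: b B B B B A  =>  b b B B B A   (applied B -> b)
  Step 8: b b B B B A  =>  b b b B B A   (applied B -> b)
  Step 9: b b b B B A  =>  b b b B B B A   (applied B -> B B)
  Step 10: b b b B B B A  =>  b b b B B B B A   (applied B -> B B)
  Step 11: b b b B B B B A  =>  b b b b B B B A   (applied B -> b)
  Step 12: b b b b B B B A  =>  b b b b b B B A   (applied B -> b)
  Step 13: b b b b b B B A  =>  b b b b b B B B A   (applied B -> B B)
  Step 14: b b b b b B B B A  =>  b b b b b b B B A   (applied B -> b)
  Step 15: b b b b b b B B A  =>  b b b b b b b B A   (applied B -> b)
  Step 16: b b b b b b b B A  =>  b b b b b b b B B A   (applied B -> B B)
  Step 17: b b b b b b b B B A  =>  b b b b b b b B B B A   (applied B -> B B)
  Step 18: b b b b b b b B B B A  =>  b b b b b b b B B B B A   (applied B -> B B)
  Step 19: b b b b b b b B B B B A  =>  b b b b b b b b B B B A   (applied B -> b)
  Step 20: b b b b b b b b B B B A  =>  b b b b b b b b b B B A   (applied B -> b)
  Step 21: b b b b b b b b b B B A  =>  b b b b b b b b b B B B A   (applied B -> B B)
  Step 22: b b b b b b b b b B B B A  =>  b b b b b b b b b b B B A   (applied B -> b)
  Step 23: b b b b b b b b b b B B A  =>  b b b b b b b b b b b B A   (applied B -> b)
  Step 24: b b b b b b b b b b b B A  =>  b b b b b b b b b b b B B A   (applied B -> B B)
  Step 25: b b b b b b b b b b b B B A  =>  b b b b b b b b b b b b B A   (applied B -> b)
  Step 26: b b b b b b b b b b b b B A  =>  b b b b b b b b b b b b B B A   (applied B -> B B)
  Step 27: b b b b b b b b b b b b B B A  =>  b b b b b b b b b b b b b B A   (applied B -> b)
  Step 28: b b b b b b b b b b b b b B A  =>  b b b b b b b b b b b b b b A   (applied B -> b)
  Step 29: b b b b b b b b b b b b b b A  =>  b b b b b b b b b b b b b b a   (applied A -> a)
Final yield: b b b b b b b b b b b b b b a
Total rewrite steps: 29

29


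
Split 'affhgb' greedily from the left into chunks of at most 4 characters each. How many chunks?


'affhgb' has 6 characters.
Chunking with max size 4:
  Chunk 1: 'affh' (positions 0-3)
  Chunk 2: 'gb' (positions 4-5)
Total chunks: ceil(6 / 4) = 2

2


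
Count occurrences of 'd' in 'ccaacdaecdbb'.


Scanning 'ccaacdaecdbb' for 'd':
  Position 5: 'd' -> MATCH (count: 1)
  Position 9: 'd' -> MATCH (count: 2)
Total occurrences of 'd': 2

2


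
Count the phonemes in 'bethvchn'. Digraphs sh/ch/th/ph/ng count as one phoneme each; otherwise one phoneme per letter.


Parsing 'bethvchn' greedily, digraphs first:
  'b' -> consonant phoneme (phonemes so far: 1)
  'e' -> vowel phoneme (phonemes so far: 2)
  'th' -> digraph (1 consonant phoneme) (phonemes so far: 3)
  'v' -> consonant phoneme (phonemes so far: 4)
  'ch' -> digraph (1 consonant phoneme) (phonemes so far: 5)
  'n' -> consonant phoneme (phonemes so far: 6)
Total phonemes: 6

6


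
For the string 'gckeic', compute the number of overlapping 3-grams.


String 'gckeic' has length L = 6.
Number of overlapping n-grams = L - n + 1
Substituting: 6 - 3 + 1 = 4

4


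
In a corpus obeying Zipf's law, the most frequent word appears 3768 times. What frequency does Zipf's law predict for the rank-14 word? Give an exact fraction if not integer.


Zipf's law: freq(rank) = f1 / rank
f1 = 3768, rank = 14
freq = 3768 / 14
GCD(3768, 14) = 2
Simplified: 1884/7

1884/7


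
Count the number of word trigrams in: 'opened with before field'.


Word trigrams from [4] words:
  Trigram 1: (opened with before)
  Trigram 2: (with before field)
Total word trigrams: 4 - 2 = 2

2


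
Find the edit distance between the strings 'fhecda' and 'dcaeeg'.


Building DP table for s1='fhecda' (len 6) and s2='dcaeeg' (len 6):
       d  c  a  e  e  g
    0  1  2  3  4  5  6
  f 1  1  2  3  4  5  6
  h 2  2  2  3  4  5  6
  e 3  3  3  3  3  4  5
  c 4  4  3  4  4  4  5
  d 5  4  4  4  5  5  5
  a 6  5  5  4  5  6  6
Edit distance = dp[6][6] = 6

6


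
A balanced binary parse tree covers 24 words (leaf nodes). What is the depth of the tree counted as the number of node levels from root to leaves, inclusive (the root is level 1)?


In a balanced binary tree with n leaves the deepest leaf is ceil(log2(n)) edges below the root,
so counting node levels inclusive of root and leaves gives ceil(log2(n)) + 1 levels.
log2(24) = 4.5850
ceil(4.5850) = 5
levels = 5 + 1 = 6

6


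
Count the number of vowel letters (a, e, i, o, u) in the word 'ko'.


Scanning each character of 'ko':
  Position 1: 'k' -> consonant (running count: 0)
  Position 2: 'o' -> vowel (running count: 1)
Total vowels: 1

1


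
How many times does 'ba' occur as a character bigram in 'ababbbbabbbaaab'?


Scanning 'ababbbbabbbaaab' for bigram 'ba':
  Position 0: 'ab' -> no
  Position 1: 'ba' -> MATCH
  Position 2: 'ab' -> no
  Position 3: 'bb' -> no
  Position 4: 'bb' -> no
  Position 5: 'bb' -> no
  Position 6: 'ba' -> MATCH
  Position 7: 'ab' -> no
  Position 8: 'bb' -> no
  Position 9: 'bb' -> no
  Position 10: 'ba' -> MATCH
  Position 11: 'aa' -> no
  Position 12: 'aa' -> no
  Position 13: 'ab' -> no
Total matches: 3

3


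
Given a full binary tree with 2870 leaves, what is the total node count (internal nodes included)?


Leaf nodes (terminals): 2870
Internal nodes = n - 1 = 2870 - 1 = 2869
Total = leaves + internal = 2870 + 2869 = 5739

5739


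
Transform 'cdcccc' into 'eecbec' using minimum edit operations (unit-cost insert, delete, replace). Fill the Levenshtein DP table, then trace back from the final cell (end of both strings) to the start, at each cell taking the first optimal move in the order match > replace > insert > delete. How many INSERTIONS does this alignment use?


Edit distance = 4. Backtracking from cell (6, 6) with preference match > replace > insert > delete,
then listing the resulting alignment 'cdcccc' -> 'eecbec' left to right:
  Step 1: replace c->e
  Step 2: replace d->e
  Step 3: keep 'c'
  Step 4: replace c->b
  Step 5: replace c->e
  Step 6: keep 'c'
Total insertions: 0

0


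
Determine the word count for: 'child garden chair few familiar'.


Counting words by splitting on spaces:
  Word 1: 'child'
  Word 2: 'garden'
  Word 3: 'chair'
  Word 4: 'few'
  Word 5: 'familiar'
Total words: 5

5


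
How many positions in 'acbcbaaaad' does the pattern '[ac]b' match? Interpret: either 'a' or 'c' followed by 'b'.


Pattern: [ac]b means either 'a' or 'c' followed by 'b'.
Scanning 'acbcbaaaad' position-by-position:
  Pos 0: window 'ac' -> no
  Pos 1: window 'cb' -> MATCH
  Pos 2: window 'bc' -> no
  Pos 3: window 'cb' -> MATCH
  Pos 4: window 'ba' -> no
  Pos 5: window 'aa' -> no
  Pos 6: window 'aa' -> no
  Pos 7: window 'aa' -> no
  Pos 8: window 'ad' -> no
  Pos 9: window 'd' -> no
Total matches: 2

2


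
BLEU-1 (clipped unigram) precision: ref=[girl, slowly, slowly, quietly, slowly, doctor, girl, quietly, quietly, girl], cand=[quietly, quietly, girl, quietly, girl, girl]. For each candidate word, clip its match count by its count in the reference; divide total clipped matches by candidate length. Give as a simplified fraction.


Reference word counts: {'doctor': 1, 'girl': 3, 'quietly': 3, 'slowly': 3}
Checking each candidate word (with clipping):
  'quietly' -> in reference (ref count 3, used 1/3) -> match (matches: 1)
  'quietly' -> in reference (ref count 3, used 2/3) -> match (matches: 2)
  'girl' -> in reference (ref count 3, used 1/3) -> match (matches: 3)
  'quietly' -> in reference (ref count 3, used 3/3) -> match (matches: 4)
  'girl' -> in reference (ref count 3, used 2/3) -> match (matches: 5)
  'girl' -> in reference (ref count 3, used 3/3) -> match (matches: 6)
Clipped matches: 6, Candidate length: 6
Precision = 6/6 = 1

1


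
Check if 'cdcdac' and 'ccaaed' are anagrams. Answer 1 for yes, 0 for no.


Sort characters of 'cdcdac': 'acccdd'
Sort characters of 'ccaaed': 'aaccde'
Sorted forms differ -> they are NOT anagrams
Result: 0

0


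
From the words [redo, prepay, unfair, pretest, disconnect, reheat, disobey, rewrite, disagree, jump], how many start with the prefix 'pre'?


Checking each word for prefix 'pre':
  'redo' -> no (count: 0)
  'prepay' -> YES, starts with 'pre' (count: 1)
  'unfair' -> no (count: 1)
  'pretest' -> YES, starts with 'pre' (count: 2)
  'disconnect' -> no (count: 2)
  'reheat' -> no (count: 2)
  'disobey' -> no (count: 2)
  'rewrite' -> no (count: 2)
  'disagree' -> no (count: 2)
  'jump' -> no (count: 2)
Total with prefix 'pre': 2

2


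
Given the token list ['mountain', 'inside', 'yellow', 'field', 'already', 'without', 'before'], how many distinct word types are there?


Listing all tokens and tracking unique types:
  Token 1: 'mountain' -> NEW (unique so far: 1)
  Token 2: 'inside' -> NEW (unique so far: 2)
  Token 3: 'yellow' -> NEW (unique so far: 3)
  Token 4: 'field' -> NEW (unique so far: 4)
  Token 5: 'already' -> NEW (unique so far: 5)
  Token 6: 'without' -> NEW (unique so far: 6)
  Token 7: 'before' -> NEW (unique so far: 7)
Unique types: ('already', 'before', 'field', 'inside', 'mountain', 'without', 'yellow')
Vocabulary size: 7

7


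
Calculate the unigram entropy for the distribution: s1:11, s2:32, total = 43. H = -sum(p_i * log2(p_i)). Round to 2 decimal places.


Computing entropy H = -sum(p_i * log2(p_i)):
  s1: p = 11/43 = 0.2558, -p*log2(p) = 0.5031
  s2: p = 32/43 = 0.7442, -p*log2(p) = 0.3172
H = sum of terms = 0.8203
Rounded to 2 decimals: 0.82

0.82


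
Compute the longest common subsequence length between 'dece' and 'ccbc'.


DP table for LCS of 'dece' and 'ccbc':
       c  c  b  c
    0  0  0  0  0
  d 0  0  0  0  0
  e 0  0  0  0  0
  c 0  1  1  1  1
  e 0  1  1  1  1
LCS: 'c'
LCS length = 1

1


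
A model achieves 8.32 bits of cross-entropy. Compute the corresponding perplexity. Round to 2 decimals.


Perplexity formula: PP = 2^H
H = 8.32
PP = 2^8.32
Decompose: 2^8.32 = 2^8 * 2^0.32
2^8 = 256, 2^0.32 ~ 1.2483305
PP ~ 256 * 1.2483305 = 319.5726080
Rounded to 2 decimals: 319.57

319.57


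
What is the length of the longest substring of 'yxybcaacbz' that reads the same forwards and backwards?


Scanning 'yxybcaacbz' for palindromic substrings.
Substring at positions 3-8: 'bcaacb'.
Check: reverse('bcaacb') = 'bcaacb' -> palindrome confirmed.
Neighbouring characters ('y' / 'z') break symmetry, so it cannot extend further.
No longer palindromic substring exists; longest length = 6

6


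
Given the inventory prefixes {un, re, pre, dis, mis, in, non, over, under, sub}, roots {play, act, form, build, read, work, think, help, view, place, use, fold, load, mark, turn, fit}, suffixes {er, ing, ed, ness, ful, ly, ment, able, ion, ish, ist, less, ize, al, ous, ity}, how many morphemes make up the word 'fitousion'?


Segmenting 'fitousion' against the inventory:
  'fit' -> root (morpheme 1)
  'ous' -> suffix (morpheme 2)
  'ion' -> suffix (morpheme 3)
Total morphemes: 3

3


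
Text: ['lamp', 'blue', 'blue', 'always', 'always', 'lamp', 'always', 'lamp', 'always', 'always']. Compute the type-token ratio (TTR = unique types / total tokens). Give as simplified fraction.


Tokens: 10
Unique types: ('always', 'blue', 'lamp') = 3
TTR = 3/10
Already in lowest terms.

3/10


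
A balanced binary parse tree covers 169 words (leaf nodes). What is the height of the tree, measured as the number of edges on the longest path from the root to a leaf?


In a balanced binary tree with n leaves the deepest leaf is ceil(log2(n)) edges below the root.
log2(169) = 7.4009
ceil(7.4009) = 8
height (edges) = 8

8


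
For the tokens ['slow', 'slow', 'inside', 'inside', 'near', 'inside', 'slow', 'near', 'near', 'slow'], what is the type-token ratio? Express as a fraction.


Tokens: 10
Unique types: ('inside', 'near', 'slow') = 3
TTR = 3/10
Already in lowest terms.

3/10


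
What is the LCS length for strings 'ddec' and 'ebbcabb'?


DP table for LCS of 'ddec' and 'ebbcabb':
       e  b  b  c  a  b  b
    0  0  0  0  0  0  0  0
  d 0  0  0  0  0  0  0  0
  d 0  0  0  0  0  0  0  0
  e 0  1  1  1  1  1  1  1
  c 0  1  1  1  2  2  2  2
LCS: 'ec'
LCS length = 2

2


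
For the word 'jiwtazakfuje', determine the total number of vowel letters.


Scanning each character of 'jiwtazakfuje':
  Position 1: 'j' -> consonant (running count: 0)
  Position 2: 'i' -> vowel (running count: 1)
  Position 3: 'w' -> consonant (running count: 1)
  Position 4: 't' -> consonant (running count: 1)
  Position 5: 'a' -> vowel (running count: 2)
  Position 6: 'z' -> consonant (running count: 2)
  Position 7: 'a' -> vowel (running count: 3)
  Position 8: 'k' -> consonant (running count: 3)
  Position 9: 'f' -> consonant (running count: 3)
  Position 10: 'u' -> vowel (running count: 4)
  Position 11: 'j' -> consonant (running count: 4)
  Position 12: 'e' -> vowel (running count: 5)
Total vowels: 5

5


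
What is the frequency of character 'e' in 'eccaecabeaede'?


Scanning 'eccaecabeaede' for 'e':
  Position 0: 'e' -> MATCH (count: 1)
  Position 4: 'e' -> MATCH (count: 2)
  Position 8: 'e' -> MATCH (count: 3)
  Position 10: 'e' -> MATCH (count: 4)
  Position 12: 'e' -> MATCH (count: 5)
Total occurrences of 'e': 5

5


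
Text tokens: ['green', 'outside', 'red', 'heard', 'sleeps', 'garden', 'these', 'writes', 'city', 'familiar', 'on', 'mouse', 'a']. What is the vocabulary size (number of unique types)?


Listing all tokens and tracking unique types:
  Token 1: 'green' -> NEW (unique so far: 1)
  Token 2: 'outside' -> NEW (unique so far: 2)
  Token 3: 'red' -> NEW (unique so far: 3)
  Token 4: 'heard' -> NEW (unique so far: 4)
  Token 5: 'sleeps' -> NEW (unique so far: 5)
  Token 6: 'garden' -> NEW (unique so far: 6)
  Token 7: 'these' -> NEW (unique so far: 7)
  Token 8: 'writes' -> NEW (unique so far: 8)
  Token 9: 'city' -> NEW (unique so far: 9)
  Token 10: 'familiar' -> NEW (unique so far: 10)
  Token 11: 'on' -> NEW (unique so far: 11)
  Token 12: 'mouse' -> NEW (unique so far: 12)
  Token 13: 'a' -> NEW (unique so far: 13)
Unique types: ('a', 'city', 'familiar', 'garden', 'green', 'heard', 'mouse', 'on', 'outside', 'red', 'sleeps', 'these', 'writes')
Vocabulary size: 13

13
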